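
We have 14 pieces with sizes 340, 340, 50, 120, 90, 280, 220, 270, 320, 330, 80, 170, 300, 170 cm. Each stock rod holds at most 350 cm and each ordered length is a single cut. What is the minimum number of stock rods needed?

Total = 340 + 340 + 330 + 320 + 300 + 280 + 270 + 220 + 170 + 170 + 120 + 90 + 80 + 50 = 3080 cm.
Lower bound: ⌈3080/350⌉ = 9 stock rods.
A packing using 10 stock rods:
  stock rod 1: 340 = 340
  stock rod 2: 340 = 340
  stock rod 3: 330 = 330
  stock rod 4: 320 = 320
  stock rod 5: 300 + 50 = 350
  stock rod 6: 280 = 280
  stock rod 7: 270 + 80 = 350
  stock rod 8: 220 + 120 = 340
  stock rod 9: 170 + 170 = 340
  stock rod 10: 90 = 90
No arrangement into 9 stock rods stays within capacity, so 10 is optimal.

10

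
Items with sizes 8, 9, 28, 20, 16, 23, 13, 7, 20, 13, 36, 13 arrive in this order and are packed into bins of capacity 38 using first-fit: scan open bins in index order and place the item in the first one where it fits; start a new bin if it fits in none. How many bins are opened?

  8 → bin 1 (new)  [load 8/38]
  9 → bin 1  [load 17/38]
  28 → bin 2 (new)  [load 28/38]
  20 → bin 1  [load 37/38]
  16 → bin 3 (new)  [load 16/38]
  23 → bin 4 (new)  [load 23/38]
  13 → bin 3  [load 29/38]
  7 → bin 2  [load 35/38]
  20 → bin 5 (new)  [load 20/38]
  13 → bin 4  [load 36/38]
  36 → bin 6 (new)  [load 36/38]
  13 → bin 5  [load 33/38]
6 bins opened.

6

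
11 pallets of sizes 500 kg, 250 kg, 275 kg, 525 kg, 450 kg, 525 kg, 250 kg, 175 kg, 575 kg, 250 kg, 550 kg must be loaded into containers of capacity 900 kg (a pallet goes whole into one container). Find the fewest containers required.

6

Total = 575 + 550 + 525 + 525 + 500 + 450 + 275 + 250 + 250 + 250 + 175 = 4325 kg.
Lower bound: ⌈4325/900⌉ = 5 containers.
A packing using 6 containers:
  container 1: 575 + 275 = 850
  container 2: 550 + 250 = 800
  container 3: 525 + 250 = 775
  container 4: 525 + 250 = 775
  container 5: 500 + 175 = 675
  container 6: 450 = 450
No arrangement into 5 containers stays within capacity, so 6 is optimal.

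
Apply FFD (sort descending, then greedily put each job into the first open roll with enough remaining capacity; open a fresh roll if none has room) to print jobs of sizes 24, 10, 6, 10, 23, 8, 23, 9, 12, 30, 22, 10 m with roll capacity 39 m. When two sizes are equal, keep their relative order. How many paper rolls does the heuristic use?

Sorted descending: 30, 24, 23, 23, 22, 12, 10, 10, 10, 9, 8, 6.
  30 → roll 1 (new)  [load 30/39]
  24 → roll 2 (new)  [load 24/39]
  23 → roll 3 (new)  [load 23/39]
  23 → roll 4 (new)  [load 23/39]
  22 → roll 5 (new)  [load 22/39]
  12 → roll 2  [load 36/39]
  10 → roll 3  [load 33/39]
  10 → roll 4  [load 33/39]
  10 → roll 5  [load 32/39]
  9 → roll 1  [load 39/39]
  8 → roll 6 (new)  [load 8/39]
  6 → roll 3  [load 39/39]
6 paper rolls opened.

6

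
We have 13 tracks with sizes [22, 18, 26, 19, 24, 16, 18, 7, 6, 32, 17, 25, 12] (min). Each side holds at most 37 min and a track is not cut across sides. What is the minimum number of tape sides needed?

8

Total = 32 + 26 + 25 + 24 + 22 + 19 + 18 + 18 + 17 + 16 + 12 + 7 + 6 = 242 min.
Lower bound: ⌈242/37⌉ = 7 tape sides.
A packing using 8 tape sides:
  side 1: 32 = 32
  side 2: 26 + 7 = 33
  side 3: 25 + 12 = 37
  side 4: 24 + 6 = 30
  side 5: 22 = 22
  side 6: 19 + 18 = 37
  side 7: 18 + 17 = 35
  side 8: 16 = 16
No arrangement into 7 tape sides stays within capacity, so 8 is optimal.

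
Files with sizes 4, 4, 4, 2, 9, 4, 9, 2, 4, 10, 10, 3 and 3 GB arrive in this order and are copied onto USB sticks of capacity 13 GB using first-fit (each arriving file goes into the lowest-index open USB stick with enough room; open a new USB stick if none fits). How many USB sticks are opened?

  4 → USB stick 1 (new)  [load 4/13]
  4 → USB stick 1  [load 8/13]
  4 → USB stick 1  [load 12/13]
  2 → USB stick 2 (new)  [load 2/13]
  9 → USB stick 2  [load 11/13]
  4 → USB stick 3 (new)  [load 4/13]
  9 → USB stick 3  [load 13/13]
  2 → USB stick 2  [load 13/13]
  4 → USB stick 4 (new)  [load 4/13]
  10 → USB stick 5 (new)  [load 10/13]
  10 → USB stick 6 (new)  [load 10/13]
  3 → USB stick 4  [load 7/13]
  3 → USB stick 4  [load 10/13]
6 USB sticks opened.

6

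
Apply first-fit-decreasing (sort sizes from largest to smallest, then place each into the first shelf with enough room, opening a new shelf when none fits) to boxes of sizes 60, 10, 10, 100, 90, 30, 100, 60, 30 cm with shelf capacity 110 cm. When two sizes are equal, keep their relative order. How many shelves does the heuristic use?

Sorted descending: 100, 100, 90, 60, 60, 30, 30, 10, 10.
  100 → shelf 1 (new)  [load 100/110]
  100 → shelf 2 (new)  [load 100/110]
  90 → shelf 3 (new)  [load 90/110]
  60 → shelf 4 (new)  [load 60/110]
  60 → shelf 5 (new)  [load 60/110]
  30 → shelf 4  [load 90/110]
  30 → shelf 5  [load 90/110]
  10 → shelf 1  [load 110/110]
  10 → shelf 2  [load 110/110]
5 shelves opened.

5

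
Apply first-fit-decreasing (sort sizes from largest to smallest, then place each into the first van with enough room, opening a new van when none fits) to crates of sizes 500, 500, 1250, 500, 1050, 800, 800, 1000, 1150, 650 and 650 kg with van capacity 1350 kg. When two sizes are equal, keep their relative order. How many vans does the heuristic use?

Sorted descending: 1250, 1150, 1050, 1000, 800, 800, 650, 650, 500, 500, 500.
  1250 → van 1 (new)  [load 1250/1350]
  1150 → van 2 (new)  [load 1150/1350]
  1050 → van 3 (new)  [load 1050/1350]
  1000 → van 4 (new)  [load 1000/1350]
  800 → van 5 (new)  [load 800/1350]
  800 → van 6 (new)  [load 800/1350]
  650 → van 7 (new)  [load 650/1350]
  650 → van 7  [load 1300/1350]
  500 → van 5  [load 1300/1350]
  500 → van 6  [load 1300/1350]
  500 → van 8 (new)  [load 500/1350]
8 vans opened.

8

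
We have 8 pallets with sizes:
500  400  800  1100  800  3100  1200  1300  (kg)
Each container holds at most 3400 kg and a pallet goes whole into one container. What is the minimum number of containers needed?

Total = 3100 + 1300 + 1200 + 1100 + 800 + 800 + 500 + 400 = 9200 kg.
Lower bound: ⌈9200/3400⌉ = 3 containers.
A packing using 3 containers:
  container 1: 3100 = 3100
  container 2: 1300 + 1200 + 800 = 3300
  container 3: 1100 + 800 + 500 + 400 = 2800
This matches the lower bound, so 3 is optimal.

3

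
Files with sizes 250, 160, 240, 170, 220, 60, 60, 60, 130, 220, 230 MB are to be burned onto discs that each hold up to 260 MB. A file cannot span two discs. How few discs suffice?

8

Total = 250 + 240 + 230 + 220 + 220 + 170 + 160 + 130 + 60 + 60 + 60 = 1800 MB.
Lower bound: ⌈1800/260⌉ = 7 discs.
A packing using 8 discs:
  disc 1: 250 = 250
  disc 2: 240 = 240
  disc 3: 230 = 230
  disc 4: 220 = 220
  disc 5: 220 = 220
  disc 6: 170 + 60 = 230
  disc 7: 160 + 60 = 220
  disc 8: 130 + 60 = 190
No arrangement into 7 discs stays within capacity, so 8 is optimal.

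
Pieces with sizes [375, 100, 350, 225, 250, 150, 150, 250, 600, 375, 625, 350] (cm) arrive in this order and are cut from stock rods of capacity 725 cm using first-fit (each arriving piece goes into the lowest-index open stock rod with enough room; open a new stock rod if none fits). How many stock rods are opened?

6

  375 → stock rod 1 (new)  [load 375/725]
  100 → stock rod 1  [load 475/725]
  350 → stock rod 2 (new)  [load 350/725]
  225 → stock rod 1  [load 700/725]
  250 → stock rod 2  [load 600/725]
  150 → stock rod 3 (new)  [load 150/725]
  150 → stock rod 3  [load 300/725]
  250 → stock rod 3  [load 550/725]
  600 → stock rod 4 (new)  [load 600/725]
  375 → stock rod 5 (new)  [load 375/725]
  625 → stock rod 6 (new)  [load 625/725]
  350 → stock rod 5  [load 725/725]
6 stock rods opened.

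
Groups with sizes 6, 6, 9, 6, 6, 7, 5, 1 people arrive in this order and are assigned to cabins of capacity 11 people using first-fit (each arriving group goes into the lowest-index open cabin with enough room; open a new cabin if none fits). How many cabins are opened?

6

  6 → cabin 1 (new)  [load 6/11]
  6 → cabin 2 (new)  [load 6/11]
  9 → cabin 3 (new)  [load 9/11]
  6 → cabin 4 (new)  [load 6/11]
  6 → cabin 5 (new)  [load 6/11]
  7 → cabin 6 (new)  [load 7/11]
  5 → cabin 1  [load 11/11]
  1 → cabin 2  [load 7/11]
6 cabins opened.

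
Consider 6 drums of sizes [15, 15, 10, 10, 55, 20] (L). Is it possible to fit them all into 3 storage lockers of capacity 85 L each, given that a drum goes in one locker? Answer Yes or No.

Yes

A valid assignment using 2 storage lockers:
  locker 1: 55 + 20 + 10 = 85
  locker 2: 15 + 15 + 10 = 40
That uses only 2 ≤ 3, so 3 storage lockers are enough.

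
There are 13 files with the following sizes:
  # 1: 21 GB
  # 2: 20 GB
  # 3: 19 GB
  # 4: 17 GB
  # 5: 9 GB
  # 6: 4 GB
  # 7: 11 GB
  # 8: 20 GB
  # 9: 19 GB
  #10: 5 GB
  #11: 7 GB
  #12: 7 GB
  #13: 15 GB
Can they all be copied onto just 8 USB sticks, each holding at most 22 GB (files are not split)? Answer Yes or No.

Total = 174 GB; ⌈174/22⌉ = 8.
The bound of 8 does not rule out 8, but exhaustive search shows no assignment into 8 USB sticks of capacity 22 GB exists — the minimum is 9.

No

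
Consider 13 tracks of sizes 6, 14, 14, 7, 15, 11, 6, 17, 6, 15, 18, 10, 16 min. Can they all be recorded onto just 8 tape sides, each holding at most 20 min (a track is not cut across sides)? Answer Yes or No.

No

Total = 155 min; ⌈155/20⌉ = 8.
The bound of 8 does not rule out 8, but exhaustive search shows no assignment into 8 tape sides of capacity 20 min exists — the minimum is 9.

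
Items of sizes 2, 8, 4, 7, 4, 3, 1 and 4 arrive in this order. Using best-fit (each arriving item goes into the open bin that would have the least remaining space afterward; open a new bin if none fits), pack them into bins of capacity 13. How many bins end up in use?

3

  2 → bin 1 (new)  [load 2/13]
  8 → bin 1  [load 10/13]
  4 → bin 2 (new)  [load 4/13]
  7 → bin 2  [load 11/13]
  4 → bin 3 (new)  [load 4/13]
  3 → bin 1  [load 13/13]
  1 → bin 2  [load 12/13]
  4 → bin 3  [load 8/13]
3 bins opened.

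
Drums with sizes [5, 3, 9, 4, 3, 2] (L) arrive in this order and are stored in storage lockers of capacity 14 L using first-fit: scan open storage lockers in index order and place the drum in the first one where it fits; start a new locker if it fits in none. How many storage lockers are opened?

2

  5 → locker 1 (new)  [load 5/14]
  3 → locker 1  [load 8/14]
  9 → locker 2 (new)  [load 9/14]
  4 → locker 1  [load 12/14]
  3 → locker 2  [load 12/14]
  2 → locker 1  [load 14/14]
2 storage lockers opened.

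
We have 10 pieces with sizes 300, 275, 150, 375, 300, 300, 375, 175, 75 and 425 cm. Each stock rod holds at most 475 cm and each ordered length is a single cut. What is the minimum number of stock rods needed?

7

Total = 425 + 375 + 375 + 300 + 300 + 300 + 275 + 175 + 150 + 75 = 2750 cm.
Lower bound: ⌈2750/475⌉ = 6 stock rods.
Also, 7 pieces each exceed 475/2 cm, and no two of those can share a stock rod, so at least 7 stock rods are needed.
A packing using 7 stock rods:
  stock rod 1: 425 = 425
  stock rod 2: 375 + 75 = 450
  stock rod 3: 375 = 375
  stock rod 4: 300 + 175 = 475
  stock rod 5: 300 + 150 = 450
  stock rod 6: 300 = 300
  stock rod 7: 275 = 275
This matches the lower bound, so 7 is optimal.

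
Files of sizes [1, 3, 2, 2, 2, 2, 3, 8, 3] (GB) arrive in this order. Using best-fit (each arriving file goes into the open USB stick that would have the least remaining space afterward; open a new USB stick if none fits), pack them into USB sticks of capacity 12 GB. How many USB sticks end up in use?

3

  1 → USB stick 1 (new)  [load 1/12]
  3 → USB stick 1  [load 4/12]
  2 → USB stick 1  [load 6/12]
  2 → USB stick 1  [load 8/12]
  2 → USB stick 1  [load 10/12]
  2 → USB stick 1  [load 12/12]
  3 → USB stick 2 (new)  [load 3/12]
  8 → USB stick 2  [load 11/12]
  3 → USB stick 3 (new)  [load 3/12]
3 USB sticks opened.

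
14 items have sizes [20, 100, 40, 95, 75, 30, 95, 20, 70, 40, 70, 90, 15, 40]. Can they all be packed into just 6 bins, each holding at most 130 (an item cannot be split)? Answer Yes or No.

Total = 800; ⌈800/130⌉ = 7.
At least 7 bins are required, but only 6 are allowed.

No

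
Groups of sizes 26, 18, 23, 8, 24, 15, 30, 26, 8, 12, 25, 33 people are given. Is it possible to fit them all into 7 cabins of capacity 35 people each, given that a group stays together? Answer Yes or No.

Total = 248 people; ⌈248/35⌉ = 8.
At least 8 cabins are required, but only 7 are allowed.

No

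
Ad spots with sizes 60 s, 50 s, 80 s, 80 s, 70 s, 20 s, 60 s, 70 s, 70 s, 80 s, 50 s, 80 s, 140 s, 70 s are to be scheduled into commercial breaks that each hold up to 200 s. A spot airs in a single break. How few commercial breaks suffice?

5

Total = 140 + 80 + 80 + 80 + 80 + 70 + 70 + 70 + 70 + 60 + 60 + 50 + 50 + 20 = 980 s.
Lower bound: ⌈980/200⌉ = 5 commercial breaks.
A packing using 5 commercial breaks:
  break 1: 140 + 60 = 200
  break 2: 80 + 80 + 20 = 180
  break 3: 80 + 70 + 50 = 200
  break 4: 80 + 70 + 50 = 200
  break 5: 70 + 70 + 60 = 200
This matches the lower bound, so 5 is optimal.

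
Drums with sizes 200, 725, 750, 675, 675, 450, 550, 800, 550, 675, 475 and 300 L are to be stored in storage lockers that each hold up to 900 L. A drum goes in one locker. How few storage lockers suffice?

10

Total = 800 + 750 + 725 + 675 + 675 + 675 + 550 + 550 + 475 + 450 + 300 + 200 = 6825 L.
Lower bound: ⌈6825/900⌉ = 8 storage lockers.
Also, 9 drums each exceed 450 L, and no two of those can share a locker, so at least 9 storage lockers are needed.
A packing using 10 storage lockers:
  locker 1: 800 = 800
  locker 2: 750 = 750
  locker 3: 725 = 725
  locker 4: 675 + 200 = 875
  locker 5: 675 = 675
  locker 6: 675 = 675
  locker 7: 550 + 300 = 850
  locker 8: 550 = 550
  locker 9: 475 = 475
  locker 10: 450 = 450
No arrangement into 9 storage lockers stays within capacity, so 10 is optimal.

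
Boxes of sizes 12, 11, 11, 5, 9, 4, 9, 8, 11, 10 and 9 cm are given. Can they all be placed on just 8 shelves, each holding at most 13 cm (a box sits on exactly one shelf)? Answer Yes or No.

No

Total = 99 cm; ⌈99/13⌉ = 8.
9 boxes each exceed half the capacity and cannot share a shelf, forcing at least 9 shelves.
At least 9 shelves are required, but only 8 are allowed.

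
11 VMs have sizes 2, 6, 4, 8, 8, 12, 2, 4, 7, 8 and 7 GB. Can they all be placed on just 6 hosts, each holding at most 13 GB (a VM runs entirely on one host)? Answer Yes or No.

Yes

A valid assignment using 6 hosts:
  host 1: 12 = 12
  host 2: 8 + 4 = 12
  host 3: 8 + 4 = 12
  host 4: 8 + 2 + 2 = 12
  host 5: 7 + 6 = 13
  host 6: 7 = 7
Every load is within 13 GB, so 6 hosts suffice.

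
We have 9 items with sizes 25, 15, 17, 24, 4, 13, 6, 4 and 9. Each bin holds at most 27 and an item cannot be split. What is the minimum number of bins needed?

5

Total = 25 + 24 + 17 + 15 + 13 + 9 + 6 + 4 + 4 = 117.
Lower bound: ⌈117/27⌉ = 5 bins.
A packing using 5 bins:
  bin 1: 25 = 25
  bin 2: 24 = 24
  bin 3: 17 + 9 = 26
  bin 4: 15 + 6 + 4 = 25
  bin 5: 13 + 4 = 17
This matches the lower bound, so 5 is optimal.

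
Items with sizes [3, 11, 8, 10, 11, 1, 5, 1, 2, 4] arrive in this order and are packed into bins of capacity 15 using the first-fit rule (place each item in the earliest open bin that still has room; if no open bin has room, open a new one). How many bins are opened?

  3 → bin 1 (new)  [load 3/15]
  11 → bin 1  [load 14/15]
  8 → bin 2 (new)  [load 8/15]
  10 → bin 3 (new)  [load 10/15]
  11 → bin 4 (new)  [load 11/15]
  1 → bin 1  [load 15/15]
  5 → bin 2  [load 13/15]
  1 → bin 2  [load 14/15]
  2 → bin 3  [load 12/15]
  4 → bin 4  [load 15/15]
4 bins opened.

4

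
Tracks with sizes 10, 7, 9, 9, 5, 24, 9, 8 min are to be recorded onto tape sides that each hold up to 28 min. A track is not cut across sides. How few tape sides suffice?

4

Total = 24 + 10 + 9 + 9 + 9 + 8 + 7 + 5 = 81 min.
Lower bound: ⌈81/28⌉ = 3 tape sides.
A packing using 4 tape sides:
  side 1: 24 = 24
  side 2: 10 + 9 + 9 = 28
  side 3: 9 + 8 + 7 = 24
  side 4: 5 = 5
No arrangement into 3 tape sides stays within capacity, so 4 is optimal.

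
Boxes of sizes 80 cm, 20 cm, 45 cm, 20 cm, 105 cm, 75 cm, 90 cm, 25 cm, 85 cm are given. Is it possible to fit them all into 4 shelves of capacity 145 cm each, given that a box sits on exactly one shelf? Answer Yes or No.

Total = 545 cm; ⌈545/145⌉ = 4.
5 boxes each exceed half the capacity and cannot share a shelf, forcing at least 5 shelves.
At least 5 shelves are required, but only 4 are allowed.

No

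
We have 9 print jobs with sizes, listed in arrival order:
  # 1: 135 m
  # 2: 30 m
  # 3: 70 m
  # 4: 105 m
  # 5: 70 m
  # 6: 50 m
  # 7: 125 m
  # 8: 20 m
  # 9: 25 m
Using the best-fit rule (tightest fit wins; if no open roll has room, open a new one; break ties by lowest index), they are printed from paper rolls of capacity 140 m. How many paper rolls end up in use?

  135 → roll 1 (new)  [load 135/140]
  30 → roll 2 (new)  [load 30/140]
  70 → roll 2  [load 100/140]
  105 → roll 3 (new)  [load 105/140]
  70 → roll 4 (new)  [load 70/140]
  50 → roll 4  [load 120/140]
  125 → roll 5 (new)  [load 125/140]
  20 → roll 4  [load 140/140]
  25 → roll 3  [load 130/140]
5 paper rolls opened.

5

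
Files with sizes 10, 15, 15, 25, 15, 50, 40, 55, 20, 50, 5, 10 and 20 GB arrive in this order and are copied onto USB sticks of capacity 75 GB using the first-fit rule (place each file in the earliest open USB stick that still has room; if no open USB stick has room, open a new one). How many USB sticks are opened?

  10 → USB stick 1 (new)  [load 10/75]
  15 → USB stick 1  [load 25/75]
  15 → USB stick 1  [load 40/75]
  25 → USB stick 1  [load 65/75]
  15 → USB stick 2 (new)  [load 15/75]
  50 → USB stick 2  [load 65/75]
  40 → USB stick 3 (new)  [load 40/75]
  55 → USB stick 4 (new)  [load 55/75]
  20 → USB stick 3  [load 60/75]
  50 → USB stick 5 (new)  [load 50/75]
  5 → USB stick 1  [load 70/75]
  10 → USB stick 2  [load 75/75]
  20 → USB stick 4  [load 75/75]
5 USB sticks opened.

5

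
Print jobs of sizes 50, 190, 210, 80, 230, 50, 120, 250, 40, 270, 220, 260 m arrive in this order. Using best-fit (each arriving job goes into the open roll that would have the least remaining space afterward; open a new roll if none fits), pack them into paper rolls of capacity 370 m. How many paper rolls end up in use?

7

  50 → roll 1 (new)  [load 50/370]
  190 → roll 1  [load 240/370]
  210 → roll 2 (new)  [load 210/370]
  80 → roll 1  [load 320/370]
  230 → roll 3 (new)  [load 230/370]
  50 → roll 1  [load 370/370]
  120 → roll 3  [load 350/370]
  250 → roll 4 (new)  [load 250/370]
  40 → roll 4  [load 290/370]
  270 → roll 5 (new)  [load 270/370]
  220 → roll 6 (new)  [load 220/370]
  260 → roll 7 (new)  [load 260/370]
7 paper rolls opened.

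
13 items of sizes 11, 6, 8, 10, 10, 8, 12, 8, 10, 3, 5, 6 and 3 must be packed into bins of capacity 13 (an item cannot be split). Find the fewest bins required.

9

Total = 12 + 11 + 10 + 10 + 10 + 8 + 8 + 8 + 6 + 6 + 5 + 3 + 3 = 100.
Lower bound: ⌈100/13⌉ = 8 bins.
A packing using 9 bins:
  bin 1: 12 = 12
  bin 2: 11 = 11
  bin 3: 10 + 3 = 13
  bin 4: 10 + 3 = 13
  bin 5: 10 = 10
  bin 6: 8 + 5 = 13
  bin 7: 8 = 8
  bin 8: 8 = 8
  bin 9: 6 + 6 = 12
No arrangement into 8 bins stays within capacity, so 9 is optimal.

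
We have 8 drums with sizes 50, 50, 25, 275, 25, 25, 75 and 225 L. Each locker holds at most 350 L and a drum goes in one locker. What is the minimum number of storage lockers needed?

Total = 275 + 225 + 75 + 50 + 50 + 25 + 25 + 25 = 750 L.
Lower bound: ⌈750/350⌉ = 3 storage lockers.
A packing using 3 storage lockers:
  locker 1: 275 + 75 = 350
  locker 2: 225 + 50 + 50 + 25 = 350
  locker 3: 25 + 25 = 50
This matches the lower bound, so 3 is optimal.

3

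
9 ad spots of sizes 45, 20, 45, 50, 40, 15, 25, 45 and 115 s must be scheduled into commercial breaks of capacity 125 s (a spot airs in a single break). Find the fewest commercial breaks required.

Total = 115 + 50 + 45 + 45 + 45 + 40 + 25 + 20 + 15 = 400 s.
Lower bound: ⌈400/125⌉ = 4 commercial breaks.
A packing using 4 commercial breaks:
  break 1: 115 = 115
  break 2: 50 + 45 + 25 = 120
  break 3: 45 + 45 + 20 + 15 = 125
  break 4: 40 = 40
This matches the lower bound, so 4 is optimal.

4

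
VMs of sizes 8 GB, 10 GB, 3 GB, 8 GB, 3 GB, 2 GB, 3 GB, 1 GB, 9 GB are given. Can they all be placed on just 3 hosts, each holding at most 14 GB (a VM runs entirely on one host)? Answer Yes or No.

Total = 47 GB; ⌈47/14⌉ = 4.
At least 4 hosts are required, but only 3 are allowed.

No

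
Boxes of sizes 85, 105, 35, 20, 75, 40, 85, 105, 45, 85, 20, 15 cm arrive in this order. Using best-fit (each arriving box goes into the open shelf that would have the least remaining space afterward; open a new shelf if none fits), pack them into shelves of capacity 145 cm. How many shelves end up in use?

6

  85 → shelf 1 (new)  [load 85/145]
  105 → shelf 2 (new)  [load 105/145]
  35 → shelf 2  [load 140/145]
  20 → shelf 1  [load 105/145]
  75 → shelf 3 (new)  [load 75/145]
  40 → shelf 1  [load 145/145]
  85 → shelf 4 (new)  [load 85/145]
  105 → shelf 5 (new)  [load 105/145]
  45 → shelf 4  [load 130/145]
  85 → shelf 6 (new)  [load 85/145]
  20 → shelf 5  [load 125/145]
  15 → shelf 4  [load 145/145]
6 shelves opened.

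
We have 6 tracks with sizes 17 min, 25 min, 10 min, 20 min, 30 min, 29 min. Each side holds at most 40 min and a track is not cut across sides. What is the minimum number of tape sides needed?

4

Total = 30 + 29 + 25 + 20 + 17 + 10 = 131 min.
Lower bound: ⌈131/40⌉ = 4 tape sides.
A packing using 4 tape sides:
  side 1: 30 + 10 = 40
  side 2: 29 = 29
  side 3: 25 = 25
  side 4: 20 + 17 = 37
This matches the lower bound, so 4 is optimal.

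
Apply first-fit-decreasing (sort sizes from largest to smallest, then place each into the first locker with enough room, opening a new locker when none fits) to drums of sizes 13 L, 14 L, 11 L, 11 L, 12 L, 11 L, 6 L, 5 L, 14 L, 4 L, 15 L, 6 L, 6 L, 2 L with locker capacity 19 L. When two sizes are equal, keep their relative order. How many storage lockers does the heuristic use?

Sorted descending: 15, 14, 14, 13, 12, 11, 11, 11, 6, 6, 6, 5, 4, 2.
  15 → locker 1 (new)  [load 15/19]
  14 → locker 2 (new)  [load 14/19]
  14 → locker 3 (new)  [load 14/19]
  13 → locker 4 (new)  [load 13/19]
  12 → locker 5 (new)  [load 12/19]
  11 → locker 6 (new)  [load 11/19]
  11 → locker 7 (new)  [load 11/19]
  11 → locker 8 (new)  [load 11/19]
  6 → locker 4  [load 19/19]
  6 → locker 5  [load 18/19]
  6 → locker 6  [load 17/19]
  5 → locker 2  [load 19/19]
  4 → locker 1  [load 19/19]
  2 → locker 3  [load 16/19]
8 storage lockers opened.

8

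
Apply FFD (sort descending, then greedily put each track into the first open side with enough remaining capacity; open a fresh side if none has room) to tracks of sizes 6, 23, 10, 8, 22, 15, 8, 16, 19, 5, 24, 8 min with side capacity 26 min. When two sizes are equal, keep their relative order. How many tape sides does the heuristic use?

7

Sorted descending: 24, 23, 22, 19, 16, 15, 10, 8, 8, 8, 6, 5.
  24 → side 1 (new)  [load 24/26]
  23 → side 2 (new)  [load 23/26]
  22 → side 3 (new)  [load 22/26]
  19 → side 4 (new)  [load 19/26]
  16 → side 5 (new)  [load 16/26]
  15 → side 6 (new)  [load 15/26]
  10 → side 5  [load 26/26]
  8 → side 6  [load 23/26]
  8 → side 7 (new)  [load 8/26]
  8 → side 7  [load 16/26]
  6 → side 4  [load 25/26]
  5 → side 7  [load 21/26]
7 tape sides opened.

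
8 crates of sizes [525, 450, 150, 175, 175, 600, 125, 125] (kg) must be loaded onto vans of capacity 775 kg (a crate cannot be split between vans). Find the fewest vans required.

3

Total = 600 + 525 + 450 + 175 + 175 + 150 + 125 + 125 = 2325 kg.
Lower bound: ⌈2325/775⌉ = 3 vans.
A packing using 3 vans:
  van 1: 600 + 175 = 775
  van 2: 525 + 125 + 125 = 775
  van 3: 450 + 175 + 150 = 775
This matches the lower bound, so 3 is optimal.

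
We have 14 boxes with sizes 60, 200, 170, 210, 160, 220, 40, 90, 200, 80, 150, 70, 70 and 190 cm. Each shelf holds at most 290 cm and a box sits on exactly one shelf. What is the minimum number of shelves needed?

Total = 220 + 210 + 200 + 200 + 190 + 170 + 160 + 150 + 90 + 80 + 70 + 70 + 60 + 40 = 1910 cm.
Lower bound: ⌈1910/290⌉ = 7 shelves.
Also, 8 boxes each exceed 145 cm, and no two of those can share a shelf, so at least 8 shelves are needed.
A packing using 8 shelves:
  shelf 1: 220 + 70 = 290
  shelf 2: 210 + 80 = 290
  shelf 3: 200 + 90 = 290
  shelf 4: 200 + 70 = 270
  shelf 5: 190 + 60 + 40 = 290
  shelf 6: 170 = 170
  shelf 7: 160 = 160
  shelf 8: 150 = 150
This matches the lower bound, so 8 is optimal.

8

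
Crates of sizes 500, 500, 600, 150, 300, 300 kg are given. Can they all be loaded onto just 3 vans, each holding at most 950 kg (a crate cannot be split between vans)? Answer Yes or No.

Yes

A valid assignment using 3 vans:
  van 1: 600 + 300 = 900
  van 2: 500 + 300 + 150 = 950
  van 3: 500 = 500
Every load is within 950 kg, so 3 vans suffice.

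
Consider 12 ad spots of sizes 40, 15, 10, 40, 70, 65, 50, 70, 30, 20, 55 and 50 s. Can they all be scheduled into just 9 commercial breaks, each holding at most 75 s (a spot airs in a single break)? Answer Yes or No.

Yes

A valid assignment using 8 commercial breaks:
  break 1: 70 = 70
  break 2: 70 = 70
  break 3: 65 + 10 = 75
  break 4: 55 + 20 = 75
  break 5: 50 + 15 = 65
  break 6: 50 = 50
  break 7: 40 + 30 = 70
  break 8: 40 = 40
That uses only 8 ≤ 9, so 9 commercial breaks are enough.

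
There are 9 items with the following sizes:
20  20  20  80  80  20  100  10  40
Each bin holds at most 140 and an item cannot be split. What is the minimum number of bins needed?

3

Total = 100 + 80 + 80 + 40 + 20 + 20 + 20 + 20 + 10 = 390.
Lower bound: ⌈390/140⌉ = 3 bins.
A packing using 3 bins:
  bin 1: 100 + 40 = 140
  bin 2: 80 + 20 + 20 + 20 = 140
  bin 3: 80 + 20 + 10 = 110
This matches the lower bound, so 3 is optimal.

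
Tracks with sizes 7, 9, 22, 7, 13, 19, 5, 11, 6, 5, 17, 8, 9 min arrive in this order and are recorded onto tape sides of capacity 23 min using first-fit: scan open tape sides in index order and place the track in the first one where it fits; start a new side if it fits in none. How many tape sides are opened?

  7 → side 1 (new)  [load 7/23]
  9 → side 1  [load 16/23]
  22 → side 2 (new)  [load 22/23]
  7 → side 1  [load 23/23]
  13 → side 3 (new)  [load 13/23]
  19 → side 4 (new)  [load 19/23]
  5 → side 3  [load 18/23]
  11 → side 5 (new)  [load 11/23]
  6 → side 5  [load 17/23]
  5 → side 3  [load 23/23]
  17 → side 6 (new)  [load 17/23]
  8 → side 7 (new)  [load 8/23]
  9 → side 7  [load 17/23]
7 tape sides opened.

7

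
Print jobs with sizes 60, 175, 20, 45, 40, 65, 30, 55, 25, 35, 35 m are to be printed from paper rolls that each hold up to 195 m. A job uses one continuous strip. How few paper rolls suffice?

3

Total = 175 + 65 + 60 + 55 + 45 + 40 + 35 + 35 + 30 + 25 + 20 = 585 m.
Lower bound: ⌈585/195⌉ = 3 paper rolls.
A packing using 3 paper rolls:
  roll 1: 175 + 20 = 195
  roll 2: 65 + 60 + 45 + 25 = 195
  roll 3: 55 + 40 + 35 + 35 + 30 = 195
This matches the lower bound, so 3 is optimal.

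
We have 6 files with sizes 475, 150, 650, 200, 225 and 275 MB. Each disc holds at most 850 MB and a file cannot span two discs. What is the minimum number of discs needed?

Total = 650 + 475 + 275 + 225 + 200 + 150 = 1975 MB.
Lower bound: ⌈1975/850⌉ = 3 discs.
A packing using 3 discs:
  disc 1: 650 + 200 = 850
  disc 2: 475 + 275 = 750
  disc 3: 225 + 150 = 375
This matches the lower bound, so 3 is optimal.

3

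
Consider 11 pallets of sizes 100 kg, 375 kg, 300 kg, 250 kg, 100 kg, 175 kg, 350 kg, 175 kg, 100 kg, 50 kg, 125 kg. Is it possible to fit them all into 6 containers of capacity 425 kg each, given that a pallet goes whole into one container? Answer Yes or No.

A valid assignment using 6 containers:
  container 1: 375 + 50 = 425
  container 2: 350 = 350
  container 3: 300 + 125 = 425
  container 4: 250 + 175 = 425
  container 5: 175 + 100 + 100 = 375
  container 6: 100 = 100
Every load is within 425 kg, so 6 containers suffice.

Yes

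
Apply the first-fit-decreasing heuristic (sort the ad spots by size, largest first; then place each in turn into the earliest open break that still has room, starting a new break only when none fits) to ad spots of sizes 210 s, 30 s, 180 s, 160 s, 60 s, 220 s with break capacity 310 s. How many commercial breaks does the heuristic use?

4

Sorted descending: 220, 210, 180, 160, 60, 30.
  220 → break 1 (new)  [load 220/310]
  210 → break 2 (new)  [load 210/310]
  180 → break 3 (new)  [load 180/310]
  160 → break 4 (new)  [load 160/310]
  60 → break 1  [load 280/310]
  30 → break 1  [load 310/310]
4 commercial breaks opened.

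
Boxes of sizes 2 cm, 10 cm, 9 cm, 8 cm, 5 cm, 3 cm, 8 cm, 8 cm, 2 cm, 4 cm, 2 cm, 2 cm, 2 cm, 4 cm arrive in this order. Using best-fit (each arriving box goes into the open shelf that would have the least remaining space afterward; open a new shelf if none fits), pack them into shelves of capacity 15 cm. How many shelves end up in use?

5

  2 → shelf 1 (new)  [load 2/15]
  10 → shelf 1  [load 12/15]
  9 → shelf 2 (new)  [load 9/15]
  8 → shelf 3 (new)  [load 8/15]
  5 → shelf 2  [load 14/15]
  3 → shelf 1  [load 15/15]
  8 → shelf 4 (new)  [load 8/15]
  8 → shelf 5 (new)  [load 8/15]
  2 → shelf 3  [load 10/15]
  4 → shelf 3  [load 14/15]
  2 → shelf 4  [load 10/15]
  2 → shelf 4  [load 12/15]
  2 → shelf 4  [load 14/15]
  4 → shelf 5  [load 12/15]
5 shelves opened.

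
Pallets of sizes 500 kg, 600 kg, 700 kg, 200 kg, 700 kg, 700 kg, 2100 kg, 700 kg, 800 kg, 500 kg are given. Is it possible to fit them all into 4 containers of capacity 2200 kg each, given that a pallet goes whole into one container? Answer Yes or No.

Yes

A valid assignment using 4 containers:
  container 1: 2100 = 2100
  container 2: 800 + 700 + 700 = 2200
  container 3: 700 + 700 + 600 + 200 = 2200
  container 4: 500 + 500 = 1000
Every load is within 2200 kg, so 4 containers suffice.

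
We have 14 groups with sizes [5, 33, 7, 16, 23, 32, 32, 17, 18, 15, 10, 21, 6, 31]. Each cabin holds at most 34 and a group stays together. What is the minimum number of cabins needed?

Total = 33 + 32 + 32 + 31 + 23 + 21 + 18 + 17 + 16 + 15 + 10 + 7 + 6 + 5 = 266.
Lower bound: ⌈266/34⌉ = 8 cabins.
A packing using 9 cabins:
  cabin 1: 33 = 33
  cabin 2: 32 = 32
  cabin 3: 32 = 32
  cabin 4: 31 = 31
  cabin 5: 23 + 10 = 33
  cabin 6: 21 + 7 + 6 = 34
  cabin 7: 18 + 16 = 34
  cabin 8: 17 + 15 = 32
  cabin 9: 5 = 5
No arrangement into 8 cabins stays within capacity, so 9 is optimal.

9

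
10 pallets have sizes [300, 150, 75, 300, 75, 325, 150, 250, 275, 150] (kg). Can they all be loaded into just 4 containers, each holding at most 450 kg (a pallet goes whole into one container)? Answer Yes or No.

No

Total = 2050 kg; ⌈2050/450⌉ = 5.
At least 5 containers are required, but only 4 are allowed.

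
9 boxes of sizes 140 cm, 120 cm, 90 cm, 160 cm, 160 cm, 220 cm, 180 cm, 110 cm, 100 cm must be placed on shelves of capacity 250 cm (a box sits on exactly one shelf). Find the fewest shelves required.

Total = 220 + 180 + 160 + 160 + 140 + 120 + 110 + 100 + 90 = 1280 cm.
Lower bound: ⌈1280/250⌉ = 6 shelves.
A packing using 6 shelves:
  shelf 1: 220 = 220
  shelf 2: 180 = 180
  shelf 3: 160 + 90 = 250
  shelf 4: 160 = 160
  shelf 5: 140 + 110 = 250
  shelf 6: 120 + 100 = 220
This matches the lower bound, so 6 is optimal.

6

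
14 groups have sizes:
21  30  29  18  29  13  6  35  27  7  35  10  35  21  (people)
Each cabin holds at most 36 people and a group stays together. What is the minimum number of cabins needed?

10

Total = 35 + 35 + 35 + 30 + 29 + 29 + 27 + 21 + 21 + 18 + 13 + 10 + 7 + 6 = 316 people.
Lower bound: ⌈316/36⌉ = 9 cabins.
A packing using 10 cabins:
  cabin 1: 35 = 35
  cabin 2: 35 = 35
  cabin 3: 35 = 35
  cabin 4: 30 + 6 = 36
  cabin 5: 29 + 7 = 36
  cabin 6: 29 = 29
  cabin 7: 27 = 27
  cabin 8: 21 + 13 = 34
  cabin 9: 21 + 10 = 31
  cabin 10: 18 = 18
No arrangement into 9 cabins stays within capacity, so 10 is optimal.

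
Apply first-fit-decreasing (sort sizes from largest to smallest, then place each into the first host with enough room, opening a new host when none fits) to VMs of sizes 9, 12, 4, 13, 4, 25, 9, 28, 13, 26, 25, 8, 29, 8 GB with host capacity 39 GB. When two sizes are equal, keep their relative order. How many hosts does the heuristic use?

Sorted descending: 29, 28, 26, 25, 25, 13, 13, 12, 9, 9, 8, 8, 4, 4.
  29 → host 1 (new)  [load 29/39]
  28 → host 2 (new)  [load 28/39]
  26 → host 3 (new)  [load 26/39]
  25 → host 4 (new)  [load 25/39]
  25 → host 5 (new)  [load 25/39]
  13 → host 3  [load 39/39]
  13 → host 4  [load 38/39]
  12 → host 5  [load 37/39]
  9 → host 1  [load 38/39]
  9 → host 2  [load 37/39]
  8 → host 6 (new)  [load 8/39]
  8 → host 6  [load 16/39]
  4 → host 6  [load 20/39]
  4 → host 6  [load 24/39]
6 hosts opened.

6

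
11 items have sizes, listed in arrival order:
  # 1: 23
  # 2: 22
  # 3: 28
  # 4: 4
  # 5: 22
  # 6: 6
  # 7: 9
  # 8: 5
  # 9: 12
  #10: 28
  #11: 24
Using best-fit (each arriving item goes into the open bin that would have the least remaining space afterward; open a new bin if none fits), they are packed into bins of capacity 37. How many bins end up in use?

  23 → bin 1 (new)  [load 23/37]
  22 → bin 2 (new)  [load 22/37]
  28 → bin 3 (new)  [load 28/37]
  4 → bin 3  [load 32/37]
  22 → bin 4 (new)  [load 22/37]
  6 → bin 1  [load 29/37]
  9 → bin 2  [load 31/37]
  5 → bin 3  [load 37/37]
  12 → bin 4  [load 34/37]
  28 → bin 5 (new)  [load 28/37]
  24 → bin 6 (new)  [load 24/37]
6 bins opened.

6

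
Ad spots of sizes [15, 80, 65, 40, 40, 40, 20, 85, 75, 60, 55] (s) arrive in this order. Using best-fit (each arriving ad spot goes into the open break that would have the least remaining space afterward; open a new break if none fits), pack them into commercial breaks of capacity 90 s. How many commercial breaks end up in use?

8

  15 → break 1 (new)  [load 15/90]
  80 → break 2 (new)  [load 80/90]
  65 → break 1  [load 80/90]
  40 → break 3 (new)  [load 40/90]
  40 → break 3  [load 80/90]
  40 → break 4 (new)  [load 40/90]
  20 → break 4  [load 60/90]
  85 → break 5 (new)  [load 85/90]
  75 → break 6 (new)  [load 75/90]
  60 → break 7 (new)  [load 60/90]
  55 → break 8 (new)  [load 55/90]
8 commercial breaks opened.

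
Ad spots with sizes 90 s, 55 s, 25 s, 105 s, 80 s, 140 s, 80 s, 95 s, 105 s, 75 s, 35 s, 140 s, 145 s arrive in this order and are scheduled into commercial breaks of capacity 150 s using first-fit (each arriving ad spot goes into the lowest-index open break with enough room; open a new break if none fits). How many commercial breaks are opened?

  90 → break 1 (new)  [load 90/150]
  55 → break 1  [load 145/150]
  25 → break 2 (new)  [load 25/150]
  105 → break 2  [load 130/150]
  80 → break 3 (new)  [load 80/150]
  140 → break 4 (new)  [load 140/150]
  80 → break 5 (new)  [load 80/150]
  95 → break 6 (new)  [load 95/150]
  105 → break 7 (new)  [load 105/150]
  75 → break 8 (new)  [load 75/150]
  35 → break 3  [load 115/150]
  140 → break 9 (new)  [load 140/150]
  145 → break 10 (new)  [load 145/150]
10 commercial breaks opened.

10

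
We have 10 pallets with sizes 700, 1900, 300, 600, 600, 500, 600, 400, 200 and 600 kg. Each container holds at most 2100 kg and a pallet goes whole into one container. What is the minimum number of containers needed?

Total = 1900 + 700 + 600 + 600 + 600 + 600 + 500 + 400 + 300 + 200 = 6400 kg.
Lower bound: ⌈6400/2100⌉ = 4 containers.
A packing using 4 containers:
  container 1: 1900 + 200 = 2100
  container 2: 700 + 600 + 600 = 1900
  container 3: 600 + 600 + 500 + 400 = 2100
  container 4: 300 = 300
This matches the lower bound, so 4 is optimal.

4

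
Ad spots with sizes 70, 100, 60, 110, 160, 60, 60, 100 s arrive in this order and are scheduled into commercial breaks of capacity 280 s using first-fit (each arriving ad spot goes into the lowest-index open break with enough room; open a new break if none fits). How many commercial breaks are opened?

  70 → break 1 (new)  [load 70/280]
  100 → break 1  [load 170/280]
  60 → break 1  [load 230/280]
  110 → break 2 (new)  [load 110/280]
  160 → break 2  [load 270/280]
  60 → break 3 (new)  [load 60/280]
  60 → break 3  [load 120/280]
  100 → break 3  [load 220/280]
3 commercial breaks opened.

3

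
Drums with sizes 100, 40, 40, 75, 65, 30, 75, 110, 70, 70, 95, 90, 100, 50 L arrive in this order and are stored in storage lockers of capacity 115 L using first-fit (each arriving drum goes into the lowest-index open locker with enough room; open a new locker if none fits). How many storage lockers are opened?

  100 → locker 1 (new)  [load 100/115]
  40 → locker 2 (new)  [load 40/115]
  40 → locker 2  [load 80/115]
  75 → locker 3 (new)  [load 75/115]
  65 → locker 4 (new)  [load 65/115]
  30 → locker 2  [load 110/115]
  75 → locker 5 (new)  [load 75/115]
  110 → locker 6 (new)  [load 110/115]
  70 → locker 7 (new)  [load 70/115]
  70 → locker 8 (new)  [load 70/115]
  95 → locker 9 (new)  [load 95/115]
  90 → locker 10 (new)  [load 90/115]
  100 → locker 11 (new)  [load 100/115]
  50 → locker 4  [load 115/115]
11 storage lockers opened.

11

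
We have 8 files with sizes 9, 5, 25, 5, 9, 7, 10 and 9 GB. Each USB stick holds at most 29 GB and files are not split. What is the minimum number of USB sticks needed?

3

Total = 25 + 10 + 9 + 9 + 9 + 7 + 5 + 5 = 79 GB.
Lower bound: ⌈79/29⌉ = 3 USB sticks.
A packing using 3 USB sticks:
  USB stick 1: 25 = 25
  USB stick 2: 10 + 9 + 9 = 28
  USB stick 3: 9 + 7 + 5 + 5 = 26
This matches the lower bound, so 3 is optimal.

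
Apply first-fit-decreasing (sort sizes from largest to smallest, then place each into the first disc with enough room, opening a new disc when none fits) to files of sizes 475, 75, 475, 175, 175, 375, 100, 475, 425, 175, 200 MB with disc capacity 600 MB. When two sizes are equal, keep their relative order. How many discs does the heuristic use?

6

Sorted descending: 475, 475, 475, 425, 375, 200, 175, 175, 175, 100, 75.
  475 → disc 1 (new)  [load 475/600]
  475 → disc 2 (new)  [load 475/600]
  475 → disc 3 (new)  [load 475/600]
  425 → disc 4 (new)  [load 425/600]
  375 → disc 5 (new)  [load 375/600]
  200 → disc 5  [load 575/600]
  175 → disc 4  [load 600/600]
  175 → disc 6 (new)  [load 175/600]
  175 → disc 6  [load 350/600]
  100 → disc 1  [load 575/600]
  75 → disc 2  [load 550/600]
6 discs opened.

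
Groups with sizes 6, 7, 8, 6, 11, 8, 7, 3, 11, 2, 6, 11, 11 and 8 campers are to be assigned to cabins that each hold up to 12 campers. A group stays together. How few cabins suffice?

11

Total = 11 + 11 + 11 + 11 + 8 + 8 + 8 + 7 + 7 + 6 + 6 + 6 + 3 + 2 = 105 campers.
Lower bound: ⌈105/12⌉ = 9 cabins.
A packing using 11 cabins:
  cabin 1: 11 = 11
  cabin 2: 11 = 11
  cabin 3: 11 = 11
  cabin 4: 11 = 11
  cabin 5: 8 + 3 = 11
  cabin 6: 8 + 2 = 10
  cabin 7: 8 = 8
  cabin 8: 7 = 7
  cabin 9: 7 = 7
  cabin 10: 6 + 6 = 12
  cabin 11: 6 = 6
No arrangement into 10 cabins stays within capacity, so 11 is optimal.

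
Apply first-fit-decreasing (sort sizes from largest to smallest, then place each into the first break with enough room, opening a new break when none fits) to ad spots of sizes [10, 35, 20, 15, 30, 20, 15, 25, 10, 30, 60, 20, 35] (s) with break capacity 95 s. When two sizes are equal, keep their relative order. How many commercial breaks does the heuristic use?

4

Sorted descending: 60, 35, 35, 30, 30, 25, 20, 20, 20, 15, 15, 10, 10.
  60 → break 1 (new)  [load 60/95]
  35 → break 1  [load 95/95]
  35 → break 2 (new)  [load 35/95]
  30 → break 2  [load 65/95]
  30 → break 2  [load 95/95]
  25 → break 3 (new)  [load 25/95]
  20 → break 3  [load 45/95]
  20 → break 3  [load 65/95]
  20 → break 3  [load 85/95]
  15 → break 4 (new)  [load 15/95]
  15 → break 4  [load 30/95]
  10 → break 3  [load 95/95]
  10 → break 4  [load 40/95]
4 commercial breaks opened.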